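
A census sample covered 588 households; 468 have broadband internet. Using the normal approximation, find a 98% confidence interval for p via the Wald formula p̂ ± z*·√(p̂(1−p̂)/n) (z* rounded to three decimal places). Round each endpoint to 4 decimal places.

(0.7573, 0.8346)

With x = 468 successes in n = 588, p̂ = 0.79592.
SE = √(p̂(1−p̂)/n) = √(0.162432/588) = 0.016621.
For 98% confidence, z* = 2.326.
Margin of error: 2.326 × 0.016621 = 0.03866.
So the interval runs from 0.7573 to 0.8346.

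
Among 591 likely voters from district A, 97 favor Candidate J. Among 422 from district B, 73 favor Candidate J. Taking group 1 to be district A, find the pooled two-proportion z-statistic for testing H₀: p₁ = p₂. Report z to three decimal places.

p̂₁ = 97/591 = 0.16413, p̂₂ = 73/422 = 0.17299.
Pooled p̂ = (97+73)/(591+422) = 170/1013 = 0.16782.
Pooled SE = √[0.1396554·0.00406172] ≈ 0.023817.
z = -0.00886/0.023817 = -0.372.

z = -0.372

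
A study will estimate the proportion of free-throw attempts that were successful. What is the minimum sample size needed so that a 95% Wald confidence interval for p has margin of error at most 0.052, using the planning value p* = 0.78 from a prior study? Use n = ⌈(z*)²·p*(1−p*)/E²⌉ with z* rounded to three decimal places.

For 95% confidence, z* = 1.960.
p*(1−p*) = 0.1716.
Required n before rounding: 3.841600 × 0.1716 / 0.052² = 243.794.
Rounding up, n = 244.

n = 244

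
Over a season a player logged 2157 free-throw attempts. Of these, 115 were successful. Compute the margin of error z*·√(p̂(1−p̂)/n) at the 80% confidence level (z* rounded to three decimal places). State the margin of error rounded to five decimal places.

The sample proportion is 115/2157 = 0.05331.
SE(p̂) = √(0.05331·0.94669/2157) = 0.004837.
For 80% confidence, z* = 1.282.
Margin of error = z*·SE = 1.282 × 0.004837 = 0.00620.

ME = 0.00620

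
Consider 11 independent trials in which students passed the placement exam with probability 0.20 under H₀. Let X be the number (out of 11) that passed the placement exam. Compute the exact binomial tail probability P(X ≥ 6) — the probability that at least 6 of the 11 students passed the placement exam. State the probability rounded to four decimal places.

P = 0.0117

X ~ Binomial(n=11, p=0.20).
P(X ≥ 6) = Σ_{j=6}^{11} C(11,j)·0.20^j·0.80^{11−j}.
= 0.009689 + 0.001730 + 0.000216 + 0.000018 + 0.000001 + 0.000000 = 0.0117.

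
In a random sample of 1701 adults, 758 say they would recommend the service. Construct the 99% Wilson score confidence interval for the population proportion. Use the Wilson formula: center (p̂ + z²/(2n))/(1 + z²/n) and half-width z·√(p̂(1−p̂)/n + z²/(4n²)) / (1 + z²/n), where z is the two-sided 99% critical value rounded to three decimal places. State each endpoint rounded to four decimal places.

(0.4148, 0.4768)

p̂ = 758/1701 = 0.44562; z = 2.576, so z² = 6.635776.
Denominator 1 + z²/n = 1 + 6.635776/1701 = 1.003901.
Center = (0.44562 + 0.001951)/1.003901 = 0.44583.
Radicand: p̂(1−p̂)/n + z²/(4n²) = 0.000145234 + 0.000000573 = 0.000145807.
Half-width = 2.576·√0.000145807/1.003901 = 0.03098.
So the interval runs from 0.4148 to 0.4768.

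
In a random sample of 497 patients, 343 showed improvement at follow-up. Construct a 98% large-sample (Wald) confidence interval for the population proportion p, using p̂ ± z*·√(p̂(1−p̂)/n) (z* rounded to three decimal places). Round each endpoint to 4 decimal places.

p̂ = 343/497 = 0.69014.
SE = √(p̂(1−p̂)/n) = √(0.213846/497) = 0.020743.
For 98% confidence, z* = 2.326.
Margin = 2.326·0.020743 = 0.04825.
So the interval runs from 0.6419 to 0.7384.

(0.6419, 0.7384)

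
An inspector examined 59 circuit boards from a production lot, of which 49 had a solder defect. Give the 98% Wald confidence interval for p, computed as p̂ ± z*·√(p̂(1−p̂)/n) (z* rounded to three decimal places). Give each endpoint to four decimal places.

(0.7169, 0.9441)

The sample proportion is 49/59 = 0.83051.
Standard error of p̂: √(0.140764/59) = √0.002385833 = 0.048845.
The 98% critical value is z* = 2.326.
Margin = 2.326·0.048845 = 0.11361.
So the interval runs from 0.7169 to 0.9441.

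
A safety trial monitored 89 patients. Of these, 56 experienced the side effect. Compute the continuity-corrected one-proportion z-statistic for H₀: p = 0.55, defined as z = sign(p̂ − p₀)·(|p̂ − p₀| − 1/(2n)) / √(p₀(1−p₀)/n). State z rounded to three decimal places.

p̂ = 56/89 = 0.62921. p̂ − p₀ = 0.079213.
Continuity correction 1/(2n) = 1/178 = 0.005618.
Corrected numerator: |0.079213| − 0.005618 = 0.073595.
Under H₀, SE = √(p₀(1−p₀)/n) = √(0.55·0.45/89) = √0.002780899 = 0.052734.
z = (+)0.073595/0.052734 = 1.396.

z = 1.396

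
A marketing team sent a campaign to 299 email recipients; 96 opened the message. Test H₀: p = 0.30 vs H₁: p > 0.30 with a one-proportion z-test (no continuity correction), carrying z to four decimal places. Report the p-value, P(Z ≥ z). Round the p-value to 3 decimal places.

The sample proportion is 96/299 = 0.32107.
Under H₀, SE = √(p₀(1−p₀)/n) = √(0.30·0.70/299) = √0.000702341 = 0.026502.
Test statistic (full precision, shown to 4 dp): z = (96/299 − 0.30)/SE₀ ≈ 0.7951.
From the standard normal, P(Z ≥ z) = 0.213.

p-value = 0.213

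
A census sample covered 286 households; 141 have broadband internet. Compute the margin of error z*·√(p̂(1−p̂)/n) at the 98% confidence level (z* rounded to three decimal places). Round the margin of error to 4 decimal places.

ME = 0.0688

With x = 141 successes in n = 286, p̂ = 0.49301.
Standard error of p̂: √(0.249951/286) = √0.000873955 = 0.029563.
z* = 2.326 at the 98% level.
So ME = 0.0688.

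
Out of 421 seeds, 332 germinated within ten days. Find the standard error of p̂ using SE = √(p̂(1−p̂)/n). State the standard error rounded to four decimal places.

With x = 332 successes in n = 421, p̂ = 0.78860.
p̂(1−p̂) = 0.78860·0.21140 = 0.166710.
SE = √(0.166710/421) = 0.0199.

SE = 0.0199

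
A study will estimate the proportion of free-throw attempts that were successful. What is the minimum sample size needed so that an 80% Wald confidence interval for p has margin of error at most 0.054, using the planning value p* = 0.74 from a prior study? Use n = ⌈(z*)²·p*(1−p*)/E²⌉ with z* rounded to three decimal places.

z* = 1.282 at the 80% level.
p*(1−p*) = 0.74·0.26 = 0.1924.
Required n before rounding: 1.643524 × 0.1924 / 0.054² = 108.441.
Rounding up, n = 109.

n = 109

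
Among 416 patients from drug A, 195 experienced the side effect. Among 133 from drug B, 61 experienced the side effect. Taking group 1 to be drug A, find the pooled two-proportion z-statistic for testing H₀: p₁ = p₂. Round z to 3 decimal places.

Sample proportions: p̂₁ = 195/416 = 0.46875 and p̂₂ = 61/133 = 0.45865.
Pooled p̂ = (195+61)/(416+133) = 256/549 = 0.46630.
SE = √[p̂(1−p̂)(1/n₁+1/n₂)] = √[0.46630·0.53370·(1/416+1/133)] ≈ 0.049693.
z = (p̂₁ − p̂₂)/SE = (0.46875 − 0.45865)/0.049693 = 0.01010/0.049693 = 0.203.

z = 0.203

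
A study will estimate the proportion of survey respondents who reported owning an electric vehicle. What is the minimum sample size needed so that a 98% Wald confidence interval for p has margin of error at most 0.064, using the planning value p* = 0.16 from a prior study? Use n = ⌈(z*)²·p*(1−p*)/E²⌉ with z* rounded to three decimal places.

z* = 2.326 at the 98% level.
p*(1−p*) = 0.16·0.84 = 0.1344.
(z*)²·p*(1−p*)/E² = 5.410276·0.1344/0.004096 = 177.525.
⌈177.525⌉ = 178.

n = 178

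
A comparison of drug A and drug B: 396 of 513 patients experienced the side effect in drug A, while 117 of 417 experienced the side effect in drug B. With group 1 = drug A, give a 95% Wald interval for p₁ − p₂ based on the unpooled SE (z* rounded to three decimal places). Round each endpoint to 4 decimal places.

(0.4350, 0.5477)

p̂₁ = 396/513 = 0.77193, p̂₂ = 117/417 = 0.28058; p̂₁ − p̂₂ = 0.49135.
Unpooled SE = √(p̂₁(1−p̂₁)/n₁ + p̂₂(1−p̂₂)/n₂) = √(0.000343186 + 0.000484060) = 0.028762.
The 95% critical value is z* = 1.960. Margin = 1.960·0.028762 = 0.05637.
Interval: 0.49135 ± 0.05637 → (0.4350, 0.5477).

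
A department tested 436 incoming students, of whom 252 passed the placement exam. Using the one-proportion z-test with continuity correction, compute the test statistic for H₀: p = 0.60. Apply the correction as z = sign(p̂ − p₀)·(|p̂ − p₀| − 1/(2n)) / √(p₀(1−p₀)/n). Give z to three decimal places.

z = -0.890

p̂ = 252/436 = 0.57798. p̂ − p₀ = -0.022018.
Continuity correction 1/(2n) = 1/872 = 0.001147.
Corrected numerator: |-0.022018| − 0.001147 = 0.020871.
Under H₀, SE = √(p₀(1−p₀)/n) = √(0.60·0.40/436) = √0.000550459 = 0.023462.
z = −0.020871/0.023462 = -0.890.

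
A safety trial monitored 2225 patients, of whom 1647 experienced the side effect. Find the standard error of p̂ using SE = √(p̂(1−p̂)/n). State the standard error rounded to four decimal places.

SE = 0.0093

p̂ = 1647/2225 = 0.74022.
p̂(1−p̂) = 0.192294.
SE = √(0.192294/2225) = 0.0093.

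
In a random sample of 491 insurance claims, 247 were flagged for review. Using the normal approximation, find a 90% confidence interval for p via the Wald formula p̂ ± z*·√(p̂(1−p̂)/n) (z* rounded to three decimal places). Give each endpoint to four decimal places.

(0.4659, 0.5402)

p̂ = 247/491 = 0.50305.
Standard error of p̂: √(0.249991/491) = √0.000509146 = 0.022564.
z* = 1.645 at the 90% level.
Margin of error: 1.645 × 0.022564 = 0.03712.
So the interval runs from 0.4659 to 0.5402.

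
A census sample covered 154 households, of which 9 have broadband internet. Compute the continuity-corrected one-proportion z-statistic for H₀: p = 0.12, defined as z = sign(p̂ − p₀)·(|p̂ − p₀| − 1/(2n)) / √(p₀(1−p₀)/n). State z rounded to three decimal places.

z = -2.227

p̂ = 9/154 = 0.05844. p̂ − p₀ = -0.061558.
Continuity correction 1/(2n) = 1/308 = 0.003247.
Corrected numerator: |-0.061558| − 0.003247 = 0.058311.
Under H₀, SE = √(p₀(1−p₀)/n) = √(0.12·0.88/154) = √0.000685714 = 0.026186.
z = −0.058311/0.026186 = -2.227.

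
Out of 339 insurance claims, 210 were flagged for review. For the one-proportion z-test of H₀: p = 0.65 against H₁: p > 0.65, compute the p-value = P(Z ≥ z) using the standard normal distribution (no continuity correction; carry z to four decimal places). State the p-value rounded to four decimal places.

The sample proportion is 210/339 = 0.61947.
Null standard error: √(0.65·0.35/339) = √0.000671091 = 0.025905.
Test statistic (full precision, shown to 4 dp): z = (210/339 − 0.65)/SE₀ ≈ -1.1786.
From the standard normal, P(Z ≥ z) = 0.8807.

p-value = 0.8807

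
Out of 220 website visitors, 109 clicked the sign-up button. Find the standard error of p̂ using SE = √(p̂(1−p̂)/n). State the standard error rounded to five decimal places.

SE = 0.03371

With x = 109 successes in n = 220, p̂ = 0.49545.
p̂(1−p̂) = 0.49545·0.50455 = 0.249979.
SE = √(0.249979/220) = 0.03371.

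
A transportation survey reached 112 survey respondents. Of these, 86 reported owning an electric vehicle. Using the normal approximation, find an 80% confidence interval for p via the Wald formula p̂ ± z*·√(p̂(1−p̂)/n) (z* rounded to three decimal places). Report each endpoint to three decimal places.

With x = 86 successes in n = 112, p̂ = 0.76786.
SE = √(p̂(1−p̂)/n) = √(0.178253/112) = 0.039894.
For 80% confidence, z* = 1.282.
Margin of error: 1.282 × 0.039894 = 0.05114.
CI: 0.76786 ± 0.05114 = (0.717, 0.819).

(0.717, 0.819)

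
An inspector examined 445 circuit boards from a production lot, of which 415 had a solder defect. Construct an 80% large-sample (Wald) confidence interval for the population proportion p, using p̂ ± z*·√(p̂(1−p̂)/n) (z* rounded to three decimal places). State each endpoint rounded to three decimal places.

(0.917, 0.948)

The sample proportion is 415/445 = 0.93258.
Standard error of p̂: √(0.062871/445) = √0.000141283 = 0.011886.
z* = 1.282 at the 80% level.
Margin of error: 1.282 × 0.011886 = 0.01524.
CI: 0.93258 ± 0.01524 = (0.917, 0.948).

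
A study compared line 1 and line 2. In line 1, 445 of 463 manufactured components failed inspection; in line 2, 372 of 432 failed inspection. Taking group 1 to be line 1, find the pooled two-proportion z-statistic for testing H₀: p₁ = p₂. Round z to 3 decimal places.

z = 5.301

Sample proportions: p̂₁ = 445/463 = 0.96112 and p̂₂ = 372/432 = 0.86111.
Pooled p̂ = (445+372)/(463+432) = 817/895 = 0.91285.
Pooled SE = √[0.0795556·0.00447464] ≈ 0.018868.
z = 0.10001/0.018868 = 5.301.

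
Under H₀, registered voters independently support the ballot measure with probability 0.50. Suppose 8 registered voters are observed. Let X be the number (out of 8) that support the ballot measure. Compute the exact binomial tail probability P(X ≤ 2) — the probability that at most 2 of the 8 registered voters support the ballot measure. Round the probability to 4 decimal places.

X ~ Binomial(n=8, p=0.50).
P(X ≤ 2) = C(8,0)·0.50^0·0.50^8 + C(8,1)·0.50^1·0.50^7 + C(8,2)·0.50^2·0.50^6.
= 0.003906 + 0.031250 + 0.109375 = 0.1445.

P = 0.1445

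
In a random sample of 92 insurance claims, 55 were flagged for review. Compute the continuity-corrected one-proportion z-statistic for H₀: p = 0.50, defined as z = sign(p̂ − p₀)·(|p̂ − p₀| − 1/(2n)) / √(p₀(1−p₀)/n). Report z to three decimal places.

z = 1.772

p̂ = 55/92 = 0.59783. p̂ − p₀ = 0.097826.
1/(2n) = 0.005435.
Corrected numerator: |0.097826| − 0.005435 = 0.092391.
Under H₀, SE = √(p₀(1−p₀)/n) = √(0.50·0.50/92) = √0.002717391 = 0.052129.
z = (+)0.092391/0.052129 = 1.772.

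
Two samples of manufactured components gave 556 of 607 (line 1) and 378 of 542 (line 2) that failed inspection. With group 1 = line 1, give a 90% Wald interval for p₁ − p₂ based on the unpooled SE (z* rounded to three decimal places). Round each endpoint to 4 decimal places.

p̂₁ = 0.91598, p̂₂ = 0.69742, so the observed difference is 0.21856.
SE = √(0.000126788 + 0.000389348) = √0.000516136 = 0.022719.
z* = 1.645 at the 90% level. Margin of error = 0.03737.
CI: 0.21856 ± 0.03737 = (0.1812, 0.2559).

(0.1812, 0.2559)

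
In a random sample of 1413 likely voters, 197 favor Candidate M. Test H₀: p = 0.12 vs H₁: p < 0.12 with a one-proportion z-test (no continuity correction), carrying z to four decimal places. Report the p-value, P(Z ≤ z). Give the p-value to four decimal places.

The sample proportion is 197/1413 = 0.13942.
SE₀ = √(0.12·0.88/1413) = 0.008645.
z = (p̂ − p₀)/SE = (197/1413 − 0.12)/0.008645 ≈ 2.2464.
p-value = P(Z ≤ z) with z = 2.2464 → 0.9877.

p-value = 0.9877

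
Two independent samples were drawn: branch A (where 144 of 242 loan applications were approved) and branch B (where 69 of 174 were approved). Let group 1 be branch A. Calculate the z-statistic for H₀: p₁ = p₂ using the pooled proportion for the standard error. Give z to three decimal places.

z = 3.995

Sample proportions: p̂₁ = 144/242 = 0.59504 and p̂₂ = 69/174 = 0.39655.
Pooling: p̂ = 213/416 = 0.51202.
Pooled SE = √[0.2498555·0.00987936] ≈ 0.049683.
z = 0.19849/0.049683 = 3.995.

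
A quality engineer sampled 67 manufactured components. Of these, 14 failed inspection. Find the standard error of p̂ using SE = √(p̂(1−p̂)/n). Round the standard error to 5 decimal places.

SE = 0.04967

Sample proportion p̂ = 14/67 = 0.20896.
p̂(1−p̂) = 0.165296.
SE = √(0.165296/67) = √0.002467104 = 0.04967.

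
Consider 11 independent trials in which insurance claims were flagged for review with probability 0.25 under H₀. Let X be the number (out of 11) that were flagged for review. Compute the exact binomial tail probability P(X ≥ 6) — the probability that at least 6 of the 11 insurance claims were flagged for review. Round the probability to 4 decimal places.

P = 0.0343

X is binomial with n = 11 and p = 0.25.
P(X ≥ 6) = Σ_{j=6}^{11} C(11,j)·0.25^j·0.75^{11−j}.
= 0.026766 + 0.006373 + 0.001062 + 0.000118 + 0.000008 + 0.000000 = 0.0343.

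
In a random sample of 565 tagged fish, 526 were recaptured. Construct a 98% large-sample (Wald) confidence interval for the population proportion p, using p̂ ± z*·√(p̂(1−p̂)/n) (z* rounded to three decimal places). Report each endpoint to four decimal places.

With x = 526 successes in n = 565, p̂ = 0.93097.
SE = √(p̂(1−p̂)/n) = √(0.064262/565) = 0.010665.
z* = 2.326 at the 98% level.
Margin = 2.326·0.010665 = 0.02481.
So the interval runs from 0.9062 to 0.9558.

(0.9062, 0.9558)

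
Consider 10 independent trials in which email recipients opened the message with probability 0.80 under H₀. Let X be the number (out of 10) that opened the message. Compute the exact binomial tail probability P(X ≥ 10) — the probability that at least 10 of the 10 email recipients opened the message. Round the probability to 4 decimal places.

X is binomial with n = 10 and p = 0.80.
P(X ≥ 10) = C(10,10)·0.80^10·0.20^0.
= 0.107374 = 0.1074.

P = 0.1074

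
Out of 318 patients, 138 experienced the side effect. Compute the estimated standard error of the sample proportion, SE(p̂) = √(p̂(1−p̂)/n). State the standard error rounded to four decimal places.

p̂ = 138/318 = 0.43396.
p̂(1−p̂) = 0.43396·0.56604 = 0.245639.
Dividing by n and taking the root: √0.000772450 = 0.0278.

SE = 0.0278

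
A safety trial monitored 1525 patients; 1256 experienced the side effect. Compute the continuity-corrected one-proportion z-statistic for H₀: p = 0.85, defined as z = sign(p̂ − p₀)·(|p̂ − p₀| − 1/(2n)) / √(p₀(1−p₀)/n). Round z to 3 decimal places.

z = -2.851

Sample proportion p̂ = 1256/1525 = 0.82361. p̂ − p₀ = -0.026393.
1/(2n) = 0.000328.
Corrected numerator: |-0.026393| − 0.000328 = 0.026065.
SE₀ = √(0.85·0.15/1525) = 0.009144.
z = −0.026065/0.009144 = -2.851.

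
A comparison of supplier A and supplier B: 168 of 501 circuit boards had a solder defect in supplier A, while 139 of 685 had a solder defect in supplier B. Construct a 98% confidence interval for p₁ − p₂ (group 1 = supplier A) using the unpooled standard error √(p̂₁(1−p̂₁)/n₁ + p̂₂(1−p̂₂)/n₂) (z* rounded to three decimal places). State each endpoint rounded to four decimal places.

(0.0717, 0.1931)

p̂₁ = 0.33533, p̂₂ = 0.20292, so the observed difference is 0.13241.
Unpooled SE = √(p̂₁(1−p̂₁)/n₁ + p̂₂(1−p̂₂)/n₂) = √(0.000444877 + 0.000236122) = 0.026096.
z* = 2.326 at the 98% level. Margin = 2.326·0.026096 = 0.06070.
CI: 0.13241 ± 0.06070 = (0.0717, 0.1931).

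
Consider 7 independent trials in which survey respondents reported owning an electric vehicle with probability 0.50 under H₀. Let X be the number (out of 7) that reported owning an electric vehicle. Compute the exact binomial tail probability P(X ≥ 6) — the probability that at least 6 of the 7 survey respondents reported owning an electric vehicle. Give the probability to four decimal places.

X ~ Binomial(n=7, p=0.50).
P(X ≥ 6) = C(7,6)·0.50^6·0.50^1 + C(7,7)·0.50^7·0.50^0.
= 0.054688 + 0.007812 = 0.0625.

P = 0.0625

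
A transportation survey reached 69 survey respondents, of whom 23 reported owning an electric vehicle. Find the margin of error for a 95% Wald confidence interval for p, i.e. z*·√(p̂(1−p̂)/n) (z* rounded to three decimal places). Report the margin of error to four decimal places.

ME = 0.1112

p̂ = 23/69 = 0.33333.
Standard error of p̂: √(0.222222/69) = √0.003220612 = 0.056750.
For 95% confidence, z* = 1.960.
So ME = 0.1112.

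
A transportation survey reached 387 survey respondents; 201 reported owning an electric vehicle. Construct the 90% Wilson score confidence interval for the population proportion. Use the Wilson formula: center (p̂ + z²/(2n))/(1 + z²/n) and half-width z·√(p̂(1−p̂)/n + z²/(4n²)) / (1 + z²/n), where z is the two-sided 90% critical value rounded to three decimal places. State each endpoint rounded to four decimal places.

(0.4776, 0.5609)

p̂ = 201/387 = 0.51938; z = 1.645, so z² = 2.706025.
Denominator 1 + z²/n = 1 + 2.706025/387 = 1.006992.
Adjusted center: (0.51938 + z²/(2n))/1.006992 = 0.51925.
Radicand: p̂(1−p̂)/n + z²/(4n²) = 0.000645024 + 0.000004517 = 0.000649541.
Half-width = 1.645·√0.000649541/1.006992 = 0.04163.
Interval: 0.51925 ± 0.04163 → (0.4776, 0.5609).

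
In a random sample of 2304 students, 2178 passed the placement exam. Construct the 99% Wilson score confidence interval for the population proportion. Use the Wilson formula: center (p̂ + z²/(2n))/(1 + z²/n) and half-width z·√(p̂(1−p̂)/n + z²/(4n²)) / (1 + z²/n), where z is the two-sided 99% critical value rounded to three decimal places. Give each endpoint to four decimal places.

(0.9318, 0.9563)

Here p̂ = 2178/2304 = 0.94531 and z = 2.576 (z² = 6.635776).
1 + z²/n = 1.002880.
Center = (0.94531 + 0.001440)/1.002880 = 0.94403.
Radicand: p̂(1−p̂)/n + z²/(4n²) = 0.000022438 + 0.000000313 = 0.000022751.
Half-width = z·√(radicand)/denom = 2.576·0.004770/1.002880 = 0.01225.
So the interval runs from 0.9318 to 0.9563.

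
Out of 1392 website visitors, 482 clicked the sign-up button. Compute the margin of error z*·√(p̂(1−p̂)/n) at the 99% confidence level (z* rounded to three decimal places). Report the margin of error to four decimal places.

ME = 0.0328

Sample proportion p̂ = 482/1392 = 0.34626.
SE = √(p̂(1−p̂)/n) = √(0.226365/1392) = 0.012752.
The 99% critical value is z* = 2.576.
ME = 2.576·0.012752 = 0.0328.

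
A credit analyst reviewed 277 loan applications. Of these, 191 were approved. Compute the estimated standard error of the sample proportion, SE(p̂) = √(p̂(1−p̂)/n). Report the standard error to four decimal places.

With x = 191 successes in n = 277, p̂ = 0.68953.
p̂(1−p̂) = 0.214078.
Dividing by n and taking the root: √0.000772845 = 0.0278.

SE = 0.0278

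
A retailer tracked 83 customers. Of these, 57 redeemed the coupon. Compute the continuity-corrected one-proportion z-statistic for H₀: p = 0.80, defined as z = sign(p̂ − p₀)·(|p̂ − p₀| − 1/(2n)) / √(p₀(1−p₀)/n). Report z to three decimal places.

z = -2.442

With x = 57 successes in n = 83, p̂ = 0.68675. p̂ − p₀ = -0.113253.
1/(2n) = 0.006024.
Corrected numerator: |-0.113253| − 0.006024 = 0.107229.
SE₀ = √(0.80·0.20/83) = 0.043906.
z = (−)0.107229/0.043906 = -2.442.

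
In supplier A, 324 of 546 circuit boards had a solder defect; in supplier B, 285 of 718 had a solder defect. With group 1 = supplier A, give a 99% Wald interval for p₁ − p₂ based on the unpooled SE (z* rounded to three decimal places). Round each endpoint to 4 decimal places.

(0.1247, 0.2682)

p̂₁ = 0.59341, p̂₂ = 0.39694, so the observed difference is 0.19647.
SE = √(0.000441896 + 0.000333395) = √0.000775291 = 0.027844.
The 99% critical value is z* = 2.576. Margin = 2.576·0.027844 = 0.07173.
CI: 0.19647 ± 0.07173 = (0.1247, 0.2682).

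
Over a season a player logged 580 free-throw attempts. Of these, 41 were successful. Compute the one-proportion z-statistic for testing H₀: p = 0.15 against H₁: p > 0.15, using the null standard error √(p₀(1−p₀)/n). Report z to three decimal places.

z = -5.349

p̂ = 41/580 = 0.07069.
SE₀ = √(0.15·0.85/580) = 0.014827.
Test statistic: z = -0.07931/0.014827 = -5.349.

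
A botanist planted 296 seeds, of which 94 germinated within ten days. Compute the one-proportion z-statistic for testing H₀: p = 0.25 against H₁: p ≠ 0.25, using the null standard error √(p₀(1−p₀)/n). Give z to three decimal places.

Sample proportion p̂ = 94/296 = 0.31757.
SE₀ = √(0.25·0.75/296) = 0.025168.
z = (0.31757 − 0.25)/0.025168 = 0.06757/0.025168 = 2.685.

z = 2.685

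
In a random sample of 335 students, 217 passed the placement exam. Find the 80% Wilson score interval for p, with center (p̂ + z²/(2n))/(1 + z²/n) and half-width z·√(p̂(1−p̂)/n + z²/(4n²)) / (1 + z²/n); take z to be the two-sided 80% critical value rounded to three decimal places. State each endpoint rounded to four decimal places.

p̂ = 217/335 = 0.64776; z = 1.282, so z² = 1.643524.
1 + z²/n = 1.004906.
Center = (0.64776 + 0.002453)/1.004906 = 0.64704.
Radicand: p̂(1−p̂)/n + z²/(4n²) = 0.000681094 + 0.000003661 = 0.000684755.
Half-width = 1.282·√0.000684755/1.004906 = 0.03338.
CI: 0.64704 ± 0.03338 = (0.6137, 0.6804).

(0.6137, 0.6804)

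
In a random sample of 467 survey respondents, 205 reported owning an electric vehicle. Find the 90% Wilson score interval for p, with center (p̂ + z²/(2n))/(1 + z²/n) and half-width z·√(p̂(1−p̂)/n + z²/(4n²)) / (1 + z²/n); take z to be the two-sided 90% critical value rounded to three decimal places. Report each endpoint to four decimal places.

Here p̂ = 205/467 = 0.43897 and z = 1.645 (z² = 2.706025).
Denominator 1 + z²/n = 1 + 2.706025/467 = 1.005794.
Center = (0.43897 + 0.002897)/1.005794 = 0.43932.
Radicand: p̂(1−p̂)/n + z²/(4n²) = 0.000527357 + 0.000003102 = 0.000530459.
Half-width = 1.645·√0.000530459/1.005794 = 0.03767.
CI: 0.43932 ± 0.03767 = (0.4017, 0.4770).

(0.4017, 0.4770)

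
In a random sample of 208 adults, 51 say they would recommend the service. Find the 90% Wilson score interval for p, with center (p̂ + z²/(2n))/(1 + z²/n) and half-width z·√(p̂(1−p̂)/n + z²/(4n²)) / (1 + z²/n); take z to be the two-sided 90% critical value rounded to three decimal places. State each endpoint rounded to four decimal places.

p̂ = 51/208 = 0.24519; z = 1.645, so z² = 2.706025.
Denominator 1 + z²/n = 1 + 2.706025/208 = 1.013010.
Center = (0.24519 + 0.006505)/1.013010 = 0.24846.
Radicand: p̂(1−p̂)/n + z²/(4n²) = 0.000889774 + 0.000015637 = 0.000905411.
Half-width = 1.645·√0.000905411/1.013010 = 0.04886.
Interval: 0.24846 ± 0.04886 → (0.1996, 0.2973).

(0.1996, 0.2973)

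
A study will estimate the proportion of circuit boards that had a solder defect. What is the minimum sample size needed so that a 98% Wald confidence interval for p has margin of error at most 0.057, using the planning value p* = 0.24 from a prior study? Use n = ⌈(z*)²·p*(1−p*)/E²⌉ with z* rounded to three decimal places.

The 98% critical value is z* = 2.326.
p*(1−p*) = 0.1824.
(z*)²·p*(1−p*)/E² = 5.410276·0.1824/0.003249 = 303.735.
Rounding up, n = 304.

n = 304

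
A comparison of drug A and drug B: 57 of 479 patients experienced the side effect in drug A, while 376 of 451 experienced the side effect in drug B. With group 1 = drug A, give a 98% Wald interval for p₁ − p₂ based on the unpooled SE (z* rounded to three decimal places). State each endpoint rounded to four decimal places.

p̂₁ = 0.11900, p̂₂ = 0.83370, so the observed difference is -0.71470.
Unpooled SE = √(p̂₁(1−p̂₁)/n₁ + p̂₂(1−p̂₂)/n₂) = √(0.000218867 + 0.000307411) = 0.022941.
For 98% confidence, z* = 2.326. Margin = 2.326·0.022941 = 0.05336.
CI: -0.71470 ± 0.05336 = (-0.7681, -0.6613).

(-0.7681, -0.6613)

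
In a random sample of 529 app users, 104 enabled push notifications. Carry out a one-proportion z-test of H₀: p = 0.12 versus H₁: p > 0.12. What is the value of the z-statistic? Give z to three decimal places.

z = 5.421

p̂ = 104/529 = 0.19660.
Null standard error: √(0.12·0.88/529) = √0.000199622 = 0.014129.
z = (0.19660 − 0.12)/0.014129 = 0.07660/0.014129 = 5.421.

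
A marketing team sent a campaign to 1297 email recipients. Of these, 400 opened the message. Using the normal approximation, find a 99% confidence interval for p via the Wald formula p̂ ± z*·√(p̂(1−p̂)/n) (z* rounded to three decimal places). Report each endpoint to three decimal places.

(0.275, 0.341)

The sample proportion is 400/1297 = 0.30840.
SE(p̂) = √(0.30840·0.69160/1297) = 0.012824.
For 99% confidence, z* = 2.576.
Margin of error: 2.576 × 0.012824 = 0.03303.
CI: 0.30840 ± 0.03303 = (0.275, 0.341).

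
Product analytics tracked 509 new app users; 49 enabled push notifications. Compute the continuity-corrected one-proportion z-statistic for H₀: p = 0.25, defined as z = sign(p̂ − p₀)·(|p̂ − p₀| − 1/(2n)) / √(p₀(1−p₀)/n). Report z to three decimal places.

With x = 49 successes in n = 509, p̂ = 0.09627. p̂ − p₀ = -0.153733.
1/(2n) = 0.000982.
Corrected numerator: |-0.153733| − 0.000982 = 0.152751.
SE₀ = √(0.25·0.75/509) = 0.019193.
z = −0.152751/0.019193 = -7.959.

z = -7.959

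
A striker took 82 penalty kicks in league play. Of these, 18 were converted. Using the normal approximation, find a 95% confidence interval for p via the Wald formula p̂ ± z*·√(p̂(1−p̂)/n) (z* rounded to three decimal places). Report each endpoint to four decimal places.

The sample proportion is 18/82 = 0.21951.
Standard error of p̂: √(0.171327/82) = √0.002089349 = 0.045709.
For 95% confidence, z* = 1.960.
Margin of error: 1.960 × 0.045709 = 0.08959.
Interval: 0.21951 ± 0.08959 → (0.1299, 0.3091).

(0.1299, 0.3091)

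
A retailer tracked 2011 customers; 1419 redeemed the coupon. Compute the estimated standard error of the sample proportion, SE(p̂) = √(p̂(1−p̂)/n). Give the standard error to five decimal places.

Sample proportion p̂ = 1419/2011 = 0.70562.
p̂(1−p̂) = 0.207720.
Dividing by n and taking the root: √0.000103292 = 0.01016.

SE = 0.01016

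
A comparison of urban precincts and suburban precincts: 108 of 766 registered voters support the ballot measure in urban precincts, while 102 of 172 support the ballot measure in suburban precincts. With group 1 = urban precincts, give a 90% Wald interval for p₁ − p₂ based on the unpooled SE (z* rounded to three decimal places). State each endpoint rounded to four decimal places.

(-0.5170, -0.3870)

p̂₁ = 108/766 = 0.14099, p̂₂ = 102/172 = 0.59302; p̂₁ − p̂₂ = -0.45203.
SE = √(0.000158111 + 0.001403178) = √0.001561289 = 0.039513.
z* = 1.645 at the 90% level. Margin of error = 0.06500.
So the interval runs from -0.5170 to -0.3870.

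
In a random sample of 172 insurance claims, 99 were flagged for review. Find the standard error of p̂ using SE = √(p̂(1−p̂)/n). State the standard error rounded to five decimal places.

SE = 0.03769

Sample proportion p̂ = 99/172 = 0.57558.
p̂(1−p̂) = 0.244288.
Dividing by n and taking the root: √0.001420279 = 0.03769.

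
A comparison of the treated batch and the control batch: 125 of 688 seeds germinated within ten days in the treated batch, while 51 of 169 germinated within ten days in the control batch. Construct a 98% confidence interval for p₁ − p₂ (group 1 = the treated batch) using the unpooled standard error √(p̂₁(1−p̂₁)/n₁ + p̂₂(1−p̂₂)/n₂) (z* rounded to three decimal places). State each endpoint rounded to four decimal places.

(-0.2091, -0.0311)

p̂₁ = 125/688 = 0.18169, p̂₂ = 51/169 = 0.30178; p̂₁ − p̂₂ = -0.12009.
Unpooled SE = √(p̂₁(1−p̂₁)/n₁ + p̂₂(1−p̂₂)/n₂) = √(0.000216099 + 0.001246786) = 0.038248.
The 98% critical value is z* = 2.326. Margin = 2.326·0.038248 = 0.08896.
Interval: -0.12009 ± 0.08896 → (-0.2091, -0.0311).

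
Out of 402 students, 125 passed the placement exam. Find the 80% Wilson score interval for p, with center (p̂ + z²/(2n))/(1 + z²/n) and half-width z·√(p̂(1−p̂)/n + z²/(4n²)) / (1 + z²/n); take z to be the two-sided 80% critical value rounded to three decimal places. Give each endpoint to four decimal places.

p̂ = 125/402 = 0.31095; z = 1.282, so z² = 1.643524.
1 + z²/n = 1.004088.
Adjusted center: (0.31095 + z²/(2n))/1.004088 = 0.31172.
Radicand: p̂(1−p̂)/n + z²/(4n²) = 0.000532981 + 0.000002543 = 0.000535524.
Half-width = z·√(radicand)/denom = 1.282·0.023141/1.004088 = 0.02955.
So the interval runs from 0.2822 to 0.3413.

(0.2822, 0.3413)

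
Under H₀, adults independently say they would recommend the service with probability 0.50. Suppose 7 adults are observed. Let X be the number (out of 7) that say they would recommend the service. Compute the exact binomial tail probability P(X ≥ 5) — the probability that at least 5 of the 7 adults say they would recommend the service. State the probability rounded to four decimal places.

X is binomial with n = 7 and p = 0.50.
P(X ≥ 5) = C(7,5)·0.50^5·0.50^2 + C(7,6)·0.50^6·0.50^1 + C(7,7)·0.50^7·0.50^0.
= 0.164062 + 0.054688 + 0.007812 = 0.2266.

P = 0.2266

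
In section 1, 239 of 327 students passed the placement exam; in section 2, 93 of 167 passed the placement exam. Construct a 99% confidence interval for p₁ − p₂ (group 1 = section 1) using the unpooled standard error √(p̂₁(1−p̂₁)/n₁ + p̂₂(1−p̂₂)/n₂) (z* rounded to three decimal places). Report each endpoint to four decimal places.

(0.0565, 0.2915)

p̂₁ = 239/327 = 0.73089, p̂₂ = 93/167 = 0.55689; p̂₁ − p̂₂ = 0.17400.
Unpooled SE = √(p̂₁(1−p̂₁)/n₁ + p̂₂(1−p̂₂)/n₂) = √(0.000601502 + 0.001477628) = 0.045597.
z* = 2.576 at the 99% level. Margin of error = 0.11746.
CI: 0.17400 ± 0.11746 = (0.0565, 0.2915).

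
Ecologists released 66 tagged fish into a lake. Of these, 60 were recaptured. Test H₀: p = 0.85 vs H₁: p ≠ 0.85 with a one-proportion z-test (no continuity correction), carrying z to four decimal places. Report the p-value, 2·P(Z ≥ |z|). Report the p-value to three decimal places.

Sample proportion p̂ = 60/66 = 0.90909.
Under H₀, SE = √(p₀(1−p₀)/n) = √(0.85·0.15/66) = √0.001931818 = 0.043952.
Test statistic (full precision, shown to 4 dp): z = (60/66 − 0.85)/SE₀ ≈ 1.3444.
p-value = 2·P(Z ≥ |z|) with z = 1.3444 → 0.179.

p-value = 0.179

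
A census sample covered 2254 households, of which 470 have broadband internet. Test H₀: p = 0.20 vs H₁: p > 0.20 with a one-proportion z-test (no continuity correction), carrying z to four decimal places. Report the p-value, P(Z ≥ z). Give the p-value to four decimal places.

The sample proportion is 470/2254 = 0.20852.
SE₀ = √(0.20·0.80/2254) = 0.008425.
z = (p̂ − p₀)/SE = (470/2254 − 0.20)/0.008425 ≈ 1.0110.
p-value = P(Z ≥ z) with z = 1.0110 → 0.1560.

p-value = 0.1560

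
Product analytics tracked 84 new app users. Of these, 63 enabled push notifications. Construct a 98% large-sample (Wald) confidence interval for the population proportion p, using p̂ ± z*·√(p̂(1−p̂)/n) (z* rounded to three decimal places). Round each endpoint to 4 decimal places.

With x = 63 successes in n = 84, p̂ = 0.75000.
SE(p̂) = √(0.75000·0.25000/84) = 0.047246.
For 98% confidence, z* = 2.326.
Margin of error: 2.326 × 0.047246 = 0.10989.
Interval: 0.75000 ± 0.10989 → (0.6401, 0.8599).

(0.6401, 0.8599)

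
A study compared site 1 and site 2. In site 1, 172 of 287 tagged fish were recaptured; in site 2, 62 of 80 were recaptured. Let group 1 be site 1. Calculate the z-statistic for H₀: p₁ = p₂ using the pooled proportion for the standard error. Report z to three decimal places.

z = -2.891

Sample proportions: p̂₁ = 172/287 = 0.59930 and p̂₂ = 62/80 = 0.77500.
Pooled p̂ = (172+62)/(287+80) = 234/367 = 0.63760.
SE = √[p̂(1−p̂)(1/n₁+1/n₂)] = √[0.63760·0.36240·(1/287+1/80)] ≈ 0.060774.
z = -0.17570/0.060774 = -2.891.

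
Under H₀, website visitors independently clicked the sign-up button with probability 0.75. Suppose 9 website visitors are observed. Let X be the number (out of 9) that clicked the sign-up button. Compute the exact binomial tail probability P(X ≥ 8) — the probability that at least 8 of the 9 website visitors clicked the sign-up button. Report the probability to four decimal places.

X is binomial with n = 9 and p = 0.75.
P(X ≥ 8) = C(9,8)·0.75^8·0.25^1 + C(9,9)·0.75^9·0.25^0.
= 0.225254 + 0.075085 = 0.3003.

P = 0.3003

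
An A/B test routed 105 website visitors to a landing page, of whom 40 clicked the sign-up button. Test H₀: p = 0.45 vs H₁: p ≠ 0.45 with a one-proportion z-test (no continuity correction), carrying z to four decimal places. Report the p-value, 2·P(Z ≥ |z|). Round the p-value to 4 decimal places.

Sample proportion p̂ = 40/105 = 0.38095.
Null standard error: √(0.45·0.55/105) = √0.002357143 = 0.048550.
z = (p̂ − p₀)/SE = (40/105 − 0.45)/0.048550 ≈ -1.4222.
p-value = 2·P(Z ≥ |z|) with z = -1.4222 → 0.1550.

p-value = 0.1550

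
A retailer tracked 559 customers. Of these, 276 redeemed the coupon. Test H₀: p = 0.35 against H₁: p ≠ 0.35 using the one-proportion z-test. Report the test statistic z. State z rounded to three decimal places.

z = 7.125

Sample proportion p̂ = 276/559 = 0.49374.
Null standard error: √(0.35·0.65/559) = √0.000406977 = 0.020174.
z = (p̂ − p₀)/SE = (0.49374 − 0.35)/0.020174 = 7.125.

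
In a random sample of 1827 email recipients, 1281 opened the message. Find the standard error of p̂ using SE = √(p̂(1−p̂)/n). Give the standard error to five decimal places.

p̂ = 1281/1827 = 0.70115.
p̂(1−p̂) = 0.209539.
SE = √(0.209539/1827) = √0.000114690 = 0.01071.

SE = 0.01071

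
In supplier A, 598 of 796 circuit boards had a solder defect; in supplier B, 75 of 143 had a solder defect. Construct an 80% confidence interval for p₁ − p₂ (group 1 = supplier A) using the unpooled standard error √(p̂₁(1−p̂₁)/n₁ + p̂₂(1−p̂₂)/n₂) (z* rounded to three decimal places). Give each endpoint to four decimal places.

(0.1698, 0.2838)

p̂₁ = 0.75126, p̂₂ = 0.52448, so the observed difference is 0.22678.
SE = √(0.000234762 + 0.001744063) = √0.001978825 = 0.044484.
z* = 1.282 at the 80% level. Margin = 1.282·0.044484 = 0.05703.
CI: 0.22678 ± 0.05703 = (0.1698, 0.2838).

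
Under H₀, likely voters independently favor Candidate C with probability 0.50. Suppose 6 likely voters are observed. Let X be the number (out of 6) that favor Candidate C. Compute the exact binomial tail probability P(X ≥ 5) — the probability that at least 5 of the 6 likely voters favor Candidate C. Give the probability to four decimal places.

P = 0.1094

X ~ Binomial(n=6, p=0.50).
P(X ≥ 5) = C(6,5)·0.50^5·0.50^1 + C(6,6)·0.50^6·0.50^0.
= 0.093750 + 0.015625 = 0.1094.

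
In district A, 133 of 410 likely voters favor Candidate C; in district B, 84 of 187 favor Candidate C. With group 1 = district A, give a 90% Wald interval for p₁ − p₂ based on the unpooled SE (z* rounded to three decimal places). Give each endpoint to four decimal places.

(-0.1957, -0.0539)

p̂₁ = 133/410 = 0.32439, p̂₂ = 84/187 = 0.44920; p̂₁ − p̂₂ = -0.12481.
SE = √(0.000534540 + 0.001323097) = √0.001857637 = 0.043100.
For 90% confidence, z* = 1.645. Margin = 1.645·0.043100 = 0.07090.
So the interval runs from -0.1957 to -0.0539.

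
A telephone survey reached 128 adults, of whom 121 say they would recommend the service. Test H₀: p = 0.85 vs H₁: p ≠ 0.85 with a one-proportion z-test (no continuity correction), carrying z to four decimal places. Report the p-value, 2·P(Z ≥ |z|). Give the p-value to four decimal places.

Sample proportion p̂ = 121/128 = 0.94531.
Under H₀, SE = √(p₀(1−p₀)/n) = √(0.85·0.15/128) = √0.000996094 = 0.031561.
Test statistic (full precision, shown to 4 dp): z = (121/128 − 0.85)/SE₀ ≈ 3.0200.
p-value = 2·P(Z ≥ |z|) with z = 3.0200 → 0.0025.

p-value = 0.0025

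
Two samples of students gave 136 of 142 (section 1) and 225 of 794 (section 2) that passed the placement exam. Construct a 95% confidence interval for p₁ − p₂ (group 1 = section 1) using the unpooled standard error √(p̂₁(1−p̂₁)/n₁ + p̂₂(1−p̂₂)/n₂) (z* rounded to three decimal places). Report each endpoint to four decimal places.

(0.6288, 0.7199)

p̂₁ = 136/142 = 0.95775, p̂₂ = 225/794 = 0.28338; p̂₁ − p̂₂ = 0.67437.
Unpooled SE = √(p̂₁(1−p̂₁)/n₁ + p̂₂(1−p̂₂)/n₂) = √(0.000284987 + 0.000255760) = 0.023254.
For 95% confidence, z* = 1.960. Margin of error = 0.04558.
Interval: 0.67437 ± 0.04558 → (0.6288, 0.7199).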